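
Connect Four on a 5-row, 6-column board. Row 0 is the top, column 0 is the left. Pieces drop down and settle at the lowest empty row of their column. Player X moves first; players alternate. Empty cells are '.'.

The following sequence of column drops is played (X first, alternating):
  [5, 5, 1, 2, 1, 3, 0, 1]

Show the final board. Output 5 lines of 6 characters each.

Move 1: X drops in col 5, lands at row 4
Move 2: O drops in col 5, lands at row 3
Move 3: X drops in col 1, lands at row 4
Move 4: O drops in col 2, lands at row 4
Move 5: X drops in col 1, lands at row 3
Move 6: O drops in col 3, lands at row 4
Move 7: X drops in col 0, lands at row 4
Move 8: O drops in col 1, lands at row 2

Answer: ......
......
.O....
.X...O
XXOO.X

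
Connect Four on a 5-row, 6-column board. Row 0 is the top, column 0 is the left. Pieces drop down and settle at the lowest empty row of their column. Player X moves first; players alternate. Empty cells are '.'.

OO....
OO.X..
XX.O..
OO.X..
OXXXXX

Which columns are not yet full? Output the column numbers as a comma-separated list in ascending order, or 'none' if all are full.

Answer: 2,3,4,5

Derivation:
col 0: top cell = 'O' → FULL
col 1: top cell = 'O' → FULL
col 2: top cell = '.' → open
col 3: top cell = '.' → open
col 4: top cell = '.' → open
col 5: top cell = '.' → open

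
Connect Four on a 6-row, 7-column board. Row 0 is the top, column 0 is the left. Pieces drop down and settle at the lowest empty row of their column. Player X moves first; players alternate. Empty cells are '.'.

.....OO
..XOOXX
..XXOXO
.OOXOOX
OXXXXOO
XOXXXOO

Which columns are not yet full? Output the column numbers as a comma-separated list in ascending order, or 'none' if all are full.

Answer: 0,1,2,3,4

Derivation:
col 0: top cell = '.' → open
col 1: top cell = '.' → open
col 2: top cell = '.' → open
col 3: top cell = '.' → open
col 4: top cell = '.' → open
col 5: top cell = 'O' → FULL
col 6: top cell = 'O' → FULL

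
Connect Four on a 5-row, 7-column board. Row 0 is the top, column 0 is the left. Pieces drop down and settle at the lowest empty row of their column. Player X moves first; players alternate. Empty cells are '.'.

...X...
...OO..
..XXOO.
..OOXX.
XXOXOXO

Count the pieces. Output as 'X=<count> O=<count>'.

X=9 O=9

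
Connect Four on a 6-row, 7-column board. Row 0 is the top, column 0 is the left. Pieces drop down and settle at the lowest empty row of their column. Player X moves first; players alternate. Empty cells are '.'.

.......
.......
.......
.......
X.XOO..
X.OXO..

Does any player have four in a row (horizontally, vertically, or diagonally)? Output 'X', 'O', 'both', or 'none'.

none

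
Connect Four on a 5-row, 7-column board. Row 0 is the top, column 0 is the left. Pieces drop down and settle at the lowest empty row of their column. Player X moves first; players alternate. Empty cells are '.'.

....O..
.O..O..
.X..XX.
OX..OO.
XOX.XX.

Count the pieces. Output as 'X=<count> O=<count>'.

X=8 O=7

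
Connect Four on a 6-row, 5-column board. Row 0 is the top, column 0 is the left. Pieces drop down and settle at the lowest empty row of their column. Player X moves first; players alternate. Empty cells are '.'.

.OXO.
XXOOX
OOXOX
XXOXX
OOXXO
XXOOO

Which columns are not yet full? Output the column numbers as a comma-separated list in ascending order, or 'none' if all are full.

col 0: top cell = '.' → open
col 1: top cell = 'O' → FULL
col 2: top cell = 'X' → FULL
col 3: top cell = 'O' → FULL
col 4: top cell = '.' → open

Answer: 0,4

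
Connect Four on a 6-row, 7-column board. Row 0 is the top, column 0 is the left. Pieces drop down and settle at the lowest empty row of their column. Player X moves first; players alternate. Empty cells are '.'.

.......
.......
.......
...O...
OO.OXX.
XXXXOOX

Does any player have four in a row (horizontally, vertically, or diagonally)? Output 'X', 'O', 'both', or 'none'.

X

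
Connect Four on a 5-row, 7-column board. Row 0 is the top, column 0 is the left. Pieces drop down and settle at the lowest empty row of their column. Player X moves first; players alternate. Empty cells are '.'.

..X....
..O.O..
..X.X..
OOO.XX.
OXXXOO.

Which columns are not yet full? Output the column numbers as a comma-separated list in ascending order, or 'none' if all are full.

col 0: top cell = '.' → open
col 1: top cell = '.' → open
col 2: top cell = 'X' → FULL
col 3: top cell = '.' → open
col 4: top cell = '.' → open
col 5: top cell = '.' → open
col 6: top cell = '.' → open

Answer: 0,1,3,4,5,6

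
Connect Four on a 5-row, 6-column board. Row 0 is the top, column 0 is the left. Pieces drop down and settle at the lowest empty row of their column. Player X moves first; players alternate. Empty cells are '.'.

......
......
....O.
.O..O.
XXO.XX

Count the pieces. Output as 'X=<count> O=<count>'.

X=4 O=4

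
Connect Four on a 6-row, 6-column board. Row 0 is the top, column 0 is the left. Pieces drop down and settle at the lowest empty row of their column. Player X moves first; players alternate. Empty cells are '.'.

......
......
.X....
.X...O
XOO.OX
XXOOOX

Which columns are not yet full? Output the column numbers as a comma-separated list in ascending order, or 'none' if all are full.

Answer: 0,1,2,3,4,5

Derivation:
col 0: top cell = '.' → open
col 1: top cell = '.' → open
col 2: top cell = '.' → open
col 3: top cell = '.' → open
col 4: top cell = '.' → open
col 5: top cell = '.' → open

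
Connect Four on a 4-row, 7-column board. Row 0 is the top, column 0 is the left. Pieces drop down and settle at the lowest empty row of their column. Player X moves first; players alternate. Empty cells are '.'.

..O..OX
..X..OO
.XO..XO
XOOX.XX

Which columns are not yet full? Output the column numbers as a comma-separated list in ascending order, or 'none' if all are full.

Answer: 0,1,3,4

Derivation:
col 0: top cell = '.' → open
col 1: top cell = '.' → open
col 2: top cell = 'O' → FULL
col 3: top cell = '.' → open
col 4: top cell = '.' → open
col 5: top cell = 'O' → FULL
col 6: top cell = 'X' → FULL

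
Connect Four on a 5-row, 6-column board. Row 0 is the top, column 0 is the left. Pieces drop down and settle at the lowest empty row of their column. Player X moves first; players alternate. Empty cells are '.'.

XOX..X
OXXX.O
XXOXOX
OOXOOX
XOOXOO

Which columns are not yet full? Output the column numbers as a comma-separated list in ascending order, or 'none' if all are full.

Answer: 3,4

Derivation:
col 0: top cell = 'X' → FULL
col 1: top cell = 'O' → FULL
col 2: top cell = 'X' → FULL
col 3: top cell = '.' → open
col 4: top cell = '.' → open
col 5: top cell = 'X' → FULL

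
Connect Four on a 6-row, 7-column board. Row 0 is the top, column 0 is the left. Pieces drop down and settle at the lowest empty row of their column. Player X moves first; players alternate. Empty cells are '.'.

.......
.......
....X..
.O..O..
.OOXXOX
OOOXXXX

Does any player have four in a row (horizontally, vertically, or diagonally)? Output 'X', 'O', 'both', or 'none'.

X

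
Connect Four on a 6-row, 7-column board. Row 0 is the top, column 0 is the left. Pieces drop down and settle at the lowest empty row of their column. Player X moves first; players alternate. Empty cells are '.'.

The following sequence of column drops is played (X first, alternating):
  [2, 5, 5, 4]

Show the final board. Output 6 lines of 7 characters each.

Answer: .......
.......
.......
.......
.....X.
..X.OO.

Derivation:
Move 1: X drops in col 2, lands at row 5
Move 2: O drops in col 5, lands at row 5
Move 3: X drops in col 5, lands at row 4
Move 4: O drops in col 4, lands at row 5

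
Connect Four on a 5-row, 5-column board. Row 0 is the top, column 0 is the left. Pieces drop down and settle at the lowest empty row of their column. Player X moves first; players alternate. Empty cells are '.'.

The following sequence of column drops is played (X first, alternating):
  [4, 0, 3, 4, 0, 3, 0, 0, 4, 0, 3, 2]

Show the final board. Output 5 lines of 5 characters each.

Move 1: X drops in col 4, lands at row 4
Move 2: O drops in col 0, lands at row 4
Move 3: X drops in col 3, lands at row 4
Move 4: O drops in col 4, lands at row 3
Move 5: X drops in col 0, lands at row 3
Move 6: O drops in col 3, lands at row 3
Move 7: X drops in col 0, lands at row 2
Move 8: O drops in col 0, lands at row 1
Move 9: X drops in col 4, lands at row 2
Move 10: O drops in col 0, lands at row 0
Move 11: X drops in col 3, lands at row 2
Move 12: O drops in col 2, lands at row 4

Answer: O....
O....
X..XX
X..OO
O.OXX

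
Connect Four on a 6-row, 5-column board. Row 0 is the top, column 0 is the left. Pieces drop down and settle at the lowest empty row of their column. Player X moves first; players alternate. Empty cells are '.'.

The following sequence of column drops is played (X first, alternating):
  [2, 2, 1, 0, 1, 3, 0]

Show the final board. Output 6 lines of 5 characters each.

Answer: .....
.....
.....
.....
XXO..
OXXO.

Derivation:
Move 1: X drops in col 2, lands at row 5
Move 2: O drops in col 2, lands at row 4
Move 3: X drops in col 1, lands at row 5
Move 4: O drops in col 0, lands at row 5
Move 5: X drops in col 1, lands at row 4
Move 6: O drops in col 3, lands at row 5
Move 7: X drops in col 0, lands at row 4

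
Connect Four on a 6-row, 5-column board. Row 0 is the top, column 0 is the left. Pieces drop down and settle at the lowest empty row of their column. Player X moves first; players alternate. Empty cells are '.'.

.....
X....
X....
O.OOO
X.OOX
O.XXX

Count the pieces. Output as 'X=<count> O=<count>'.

X=7 O=7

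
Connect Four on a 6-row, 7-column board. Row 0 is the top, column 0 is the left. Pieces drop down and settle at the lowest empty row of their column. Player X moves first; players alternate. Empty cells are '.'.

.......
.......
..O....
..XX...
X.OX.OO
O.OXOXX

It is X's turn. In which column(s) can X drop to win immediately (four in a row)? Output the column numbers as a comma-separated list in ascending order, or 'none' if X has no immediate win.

Answer: 3

Derivation:
col 0: drop X → no win
col 1: drop X → no win
col 2: drop X → no win
col 3: drop X → WIN!
col 4: drop X → no win
col 5: drop X → no win
col 6: drop X → no win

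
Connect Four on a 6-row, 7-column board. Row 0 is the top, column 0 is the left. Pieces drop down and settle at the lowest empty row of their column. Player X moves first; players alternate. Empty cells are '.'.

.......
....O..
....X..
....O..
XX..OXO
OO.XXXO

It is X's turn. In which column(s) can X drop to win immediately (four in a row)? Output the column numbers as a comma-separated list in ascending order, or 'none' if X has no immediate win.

Answer: 2

Derivation:
col 0: drop X → no win
col 1: drop X → no win
col 2: drop X → WIN!
col 3: drop X → no win
col 4: drop X → no win
col 5: drop X → no win
col 6: drop X → no win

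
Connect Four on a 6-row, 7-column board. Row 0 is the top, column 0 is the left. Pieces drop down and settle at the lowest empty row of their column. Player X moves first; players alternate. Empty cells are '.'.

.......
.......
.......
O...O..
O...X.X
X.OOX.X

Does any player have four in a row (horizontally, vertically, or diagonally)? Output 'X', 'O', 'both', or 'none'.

none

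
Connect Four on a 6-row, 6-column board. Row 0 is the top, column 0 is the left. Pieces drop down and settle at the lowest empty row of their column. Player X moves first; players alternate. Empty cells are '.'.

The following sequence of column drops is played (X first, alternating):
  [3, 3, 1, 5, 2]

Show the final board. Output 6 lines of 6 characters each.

Move 1: X drops in col 3, lands at row 5
Move 2: O drops in col 3, lands at row 4
Move 3: X drops in col 1, lands at row 5
Move 4: O drops in col 5, lands at row 5
Move 5: X drops in col 2, lands at row 5

Answer: ......
......
......
......
...O..
.XXX.O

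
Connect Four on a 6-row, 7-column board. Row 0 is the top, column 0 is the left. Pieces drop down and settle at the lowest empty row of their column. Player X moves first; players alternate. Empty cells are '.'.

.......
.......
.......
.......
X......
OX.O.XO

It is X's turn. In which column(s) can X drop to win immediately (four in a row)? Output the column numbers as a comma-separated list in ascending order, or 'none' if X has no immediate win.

col 0: drop X → no win
col 1: drop X → no win
col 2: drop X → no win
col 3: drop X → no win
col 4: drop X → no win
col 5: drop X → no win
col 6: drop X → no win

Answer: none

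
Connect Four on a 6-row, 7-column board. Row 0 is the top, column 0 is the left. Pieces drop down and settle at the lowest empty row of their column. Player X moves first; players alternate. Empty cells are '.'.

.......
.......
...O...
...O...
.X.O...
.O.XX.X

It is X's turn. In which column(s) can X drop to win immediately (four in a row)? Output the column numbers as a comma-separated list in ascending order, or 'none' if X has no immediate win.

col 0: drop X → no win
col 1: drop X → no win
col 2: drop X → no win
col 3: drop X → no win
col 4: drop X → no win
col 5: drop X → WIN!
col 6: drop X → no win

Answer: 5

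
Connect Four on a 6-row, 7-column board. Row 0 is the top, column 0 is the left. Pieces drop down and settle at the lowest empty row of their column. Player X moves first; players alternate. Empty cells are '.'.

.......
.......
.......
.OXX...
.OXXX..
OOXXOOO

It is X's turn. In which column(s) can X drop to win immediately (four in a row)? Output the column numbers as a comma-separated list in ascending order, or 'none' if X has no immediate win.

col 0: drop X → no win
col 1: drop X → no win
col 2: drop X → WIN!
col 3: drop X → WIN!
col 4: drop X → no win
col 5: drop X → WIN!
col 6: drop X → no win

Answer: 2,3,5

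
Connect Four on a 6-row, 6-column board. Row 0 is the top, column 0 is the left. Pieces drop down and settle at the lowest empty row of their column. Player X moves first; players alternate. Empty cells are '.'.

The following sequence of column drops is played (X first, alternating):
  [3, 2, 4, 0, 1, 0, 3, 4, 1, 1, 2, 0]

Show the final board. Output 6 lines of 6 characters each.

Move 1: X drops in col 3, lands at row 5
Move 2: O drops in col 2, lands at row 5
Move 3: X drops in col 4, lands at row 5
Move 4: O drops in col 0, lands at row 5
Move 5: X drops in col 1, lands at row 5
Move 6: O drops in col 0, lands at row 4
Move 7: X drops in col 3, lands at row 4
Move 8: O drops in col 4, lands at row 4
Move 9: X drops in col 1, lands at row 4
Move 10: O drops in col 1, lands at row 3
Move 11: X drops in col 2, lands at row 4
Move 12: O drops in col 0, lands at row 3

Answer: ......
......
......
OO....
OXXXO.
OXOXX.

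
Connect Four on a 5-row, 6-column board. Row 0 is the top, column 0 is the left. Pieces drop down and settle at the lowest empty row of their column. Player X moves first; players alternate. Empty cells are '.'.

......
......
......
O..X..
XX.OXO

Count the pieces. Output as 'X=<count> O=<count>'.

X=4 O=3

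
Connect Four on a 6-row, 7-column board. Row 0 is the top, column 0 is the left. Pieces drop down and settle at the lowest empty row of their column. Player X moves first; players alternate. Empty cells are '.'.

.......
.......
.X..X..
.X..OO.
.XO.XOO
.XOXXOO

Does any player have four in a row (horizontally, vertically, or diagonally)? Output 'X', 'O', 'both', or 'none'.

X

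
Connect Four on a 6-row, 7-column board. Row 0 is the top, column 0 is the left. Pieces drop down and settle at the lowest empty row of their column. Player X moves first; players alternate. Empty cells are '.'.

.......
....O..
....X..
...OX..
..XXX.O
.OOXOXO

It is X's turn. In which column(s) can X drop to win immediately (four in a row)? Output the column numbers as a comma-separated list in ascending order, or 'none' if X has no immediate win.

Answer: 1,5

Derivation:
col 0: drop X → no win
col 1: drop X → WIN!
col 2: drop X → no win
col 3: drop X → no win
col 4: drop X → no win
col 5: drop X → WIN!
col 6: drop X → no win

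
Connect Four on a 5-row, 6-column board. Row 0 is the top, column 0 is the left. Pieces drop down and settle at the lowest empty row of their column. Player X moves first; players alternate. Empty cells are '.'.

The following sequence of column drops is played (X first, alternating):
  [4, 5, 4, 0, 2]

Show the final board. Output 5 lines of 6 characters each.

Answer: ......
......
......
....X.
O.X.XO

Derivation:
Move 1: X drops in col 4, lands at row 4
Move 2: O drops in col 5, lands at row 4
Move 3: X drops in col 4, lands at row 3
Move 4: O drops in col 0, lands at row 4
Move 5: X drops in col 2, lands at row 4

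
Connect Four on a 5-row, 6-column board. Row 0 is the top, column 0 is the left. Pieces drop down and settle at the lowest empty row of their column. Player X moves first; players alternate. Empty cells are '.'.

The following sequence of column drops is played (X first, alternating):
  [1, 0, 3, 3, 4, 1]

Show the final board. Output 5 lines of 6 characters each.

Move 1: X drops in col 1, lands at row 4
Move 2: O drops in col 0, lands at row 4
Move 3: X drops in col 3, lands at row 4
Move 4: O drops in col 3, lands at row 3
Move 5: X drops in col 4, lands at row 4
Move 6: O drops in col 1, lands at row 3

Answer: ......
......
......
.O.O..
OX.XX.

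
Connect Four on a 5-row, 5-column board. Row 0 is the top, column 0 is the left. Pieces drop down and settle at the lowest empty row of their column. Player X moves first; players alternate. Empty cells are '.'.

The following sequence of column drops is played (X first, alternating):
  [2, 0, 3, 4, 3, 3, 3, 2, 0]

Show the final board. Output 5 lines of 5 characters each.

Move 1: X drops in col 2, lands at row 4
Move 2: O drops in col 0, lands at row 4
Move 3: X drops in col 3, lands at row 4
Move 4: O drops in col 4, lands at row 4
Move 5: X drops in col 3, lands at row 3
Move 6: O drops in col 3, lands at row 2
Move 7: X drops in col 3, lands at row 1
Move 8: O drops in col 2, lands at row 3
Move 9: X drops in col 0, lands at row 3

Answer: .....
...X.
...O.
X.OX.
O.XXO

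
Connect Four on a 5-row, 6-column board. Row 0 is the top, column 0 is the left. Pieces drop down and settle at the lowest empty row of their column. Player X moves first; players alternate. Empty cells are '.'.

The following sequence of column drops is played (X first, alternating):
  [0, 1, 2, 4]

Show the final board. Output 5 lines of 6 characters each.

Move 1: X drops in col 0, lands at row 4
Move 2: O drops in col 1, lands at row 4
Move 3: X drops in col 2, lands at row 4
Move 4: O drops in col 4, lands at row 4

Answer: ......
......
......
......
XOX.O.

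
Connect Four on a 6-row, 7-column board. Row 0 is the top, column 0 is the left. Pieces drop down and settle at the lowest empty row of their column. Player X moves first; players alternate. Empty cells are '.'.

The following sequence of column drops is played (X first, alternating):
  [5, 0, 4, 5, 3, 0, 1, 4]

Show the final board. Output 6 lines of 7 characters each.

Move 1: X drops in col 5, lands at row 5
Move 2: O drops in col 0, lands at row 5
Move 3: X drops in col 4, lands at row 5
Move 4: O drops in col 5, lands at row 4
Move 5: X drops in col 3, lands at row 5
Move 6: O drops in col 0, lands at row 4
Move 7: X drops in col 1, lands at row 5
Move 8: O drops in col 4, lands at row 4

Answer: .......
.......
.......
.......
O...OO.
OX.XXX.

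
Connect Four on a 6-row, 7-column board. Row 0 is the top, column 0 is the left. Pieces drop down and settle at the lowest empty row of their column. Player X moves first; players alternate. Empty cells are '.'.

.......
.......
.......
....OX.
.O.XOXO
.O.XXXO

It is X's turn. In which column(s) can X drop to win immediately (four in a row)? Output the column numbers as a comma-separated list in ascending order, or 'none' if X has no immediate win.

Answer: 2,5

Derivation:
col 0: drop X → no win
col 1: drop X → no win
col 2: drop X → WIN!
col 3: drop X → no win
col 4: drop X → no win
col 5: drop X → WIN!
col 6: drop X → no win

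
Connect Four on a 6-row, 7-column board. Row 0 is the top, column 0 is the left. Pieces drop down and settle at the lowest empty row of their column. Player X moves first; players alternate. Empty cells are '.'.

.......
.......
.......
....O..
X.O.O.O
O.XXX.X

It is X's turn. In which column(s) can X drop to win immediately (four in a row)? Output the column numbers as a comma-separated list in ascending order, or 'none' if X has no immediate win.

col 0: drop X → no win
col 1: drop X → WIN!
col 2: drop X → no win
col 3: drop X → no win
col 4: drop X → no win
col 5: drop X → WIN!
col 6: drop X → no win

Answer: 1,5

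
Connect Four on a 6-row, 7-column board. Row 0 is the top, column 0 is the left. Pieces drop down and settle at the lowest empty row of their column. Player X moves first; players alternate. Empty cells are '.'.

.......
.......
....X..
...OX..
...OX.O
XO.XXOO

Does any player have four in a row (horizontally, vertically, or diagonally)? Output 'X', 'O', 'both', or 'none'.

X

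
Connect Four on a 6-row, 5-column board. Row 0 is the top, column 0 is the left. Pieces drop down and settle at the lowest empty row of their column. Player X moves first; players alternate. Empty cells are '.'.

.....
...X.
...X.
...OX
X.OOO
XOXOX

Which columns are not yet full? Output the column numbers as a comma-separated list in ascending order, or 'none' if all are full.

col 0: top cell = '.' → open
col 1: top cell = '.' → open
col 2: top cell = '.' → open
col 3: top cell = '.' → open
col 4: top cell = '.' → open

Answer: 0,1,2,3,4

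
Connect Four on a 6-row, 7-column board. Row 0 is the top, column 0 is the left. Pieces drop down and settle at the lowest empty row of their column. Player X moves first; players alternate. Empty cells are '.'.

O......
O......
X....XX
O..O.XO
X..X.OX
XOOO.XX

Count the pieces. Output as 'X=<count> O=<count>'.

X=10 O=9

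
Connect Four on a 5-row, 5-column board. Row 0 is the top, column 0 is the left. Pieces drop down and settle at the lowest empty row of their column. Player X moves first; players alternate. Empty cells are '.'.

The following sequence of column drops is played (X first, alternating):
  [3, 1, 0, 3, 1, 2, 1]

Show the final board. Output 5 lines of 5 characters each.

Move 1: X drops in col 3, lands at row 4
Move 2: O drops in col 1, lands at row 4
Move 3: X drops in col 0, lands at row 4
Move 4: O drops in col 3, lands at row 3
Move 5: X drops in col 1, lands at row 3
Move 6: O drops in col 2, lands at row 4
Move 7: X drops in col 1, lands at row 2

Answer: .....
.....
.X...
.X.O.
XOOX.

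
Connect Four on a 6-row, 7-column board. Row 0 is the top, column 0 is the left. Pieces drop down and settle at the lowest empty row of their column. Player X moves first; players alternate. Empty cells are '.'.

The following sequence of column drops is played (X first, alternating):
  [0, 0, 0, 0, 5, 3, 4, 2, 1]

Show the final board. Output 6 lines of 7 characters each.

Move 1: X drops in col 0, lands at row 5
Move 2: O drops in col 0, lands at row 4
Move 3: X drops in col 0, lands at row 3
Move 4: O drops in col 0, lands at row 2
Move 5: X drops in col 5, lands at row 5
Move 6: O drops in col 3, lands at row 5
Move 7: X drops in col 4, lands at row 5
Move 8: O drops in col 2, lands at row 5
Move 9: X drops in col 1, lands at row 5

Answer: .......
.......
O......
X......
O......
XXOOXX.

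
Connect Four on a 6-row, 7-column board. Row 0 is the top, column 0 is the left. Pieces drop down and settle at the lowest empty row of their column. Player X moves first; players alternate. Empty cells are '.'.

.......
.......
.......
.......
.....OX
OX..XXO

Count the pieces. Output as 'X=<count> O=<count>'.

X=4 O=3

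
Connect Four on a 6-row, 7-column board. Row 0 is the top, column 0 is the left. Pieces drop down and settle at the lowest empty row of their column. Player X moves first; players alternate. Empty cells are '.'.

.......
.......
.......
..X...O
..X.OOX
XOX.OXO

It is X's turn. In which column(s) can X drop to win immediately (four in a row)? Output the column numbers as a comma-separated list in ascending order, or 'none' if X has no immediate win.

col 0: drop X → no win
col 1: drop X → no win
col 2: drop X → WIN!
col 3: drop X → no win
col 4: drop X → no win
col 5: drop X → no win
col 6: drop X → no win

Answer: 2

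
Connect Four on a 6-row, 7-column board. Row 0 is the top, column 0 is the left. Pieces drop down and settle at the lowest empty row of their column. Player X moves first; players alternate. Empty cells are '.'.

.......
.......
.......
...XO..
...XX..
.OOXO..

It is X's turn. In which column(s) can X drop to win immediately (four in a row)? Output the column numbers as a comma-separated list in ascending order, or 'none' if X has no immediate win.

Answer: 3

Derivation:
col 0: drop X → no win
col 1: drop X → no win
col 2: drop X → no win
col 3: drop X → WIN!
col 4: drop X → no win
col 5: drop X → no win
col 6: drop X → no win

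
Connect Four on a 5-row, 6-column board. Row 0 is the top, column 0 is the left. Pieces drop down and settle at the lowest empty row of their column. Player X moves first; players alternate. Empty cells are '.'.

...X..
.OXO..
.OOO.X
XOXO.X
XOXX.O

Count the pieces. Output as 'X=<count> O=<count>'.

X=9 O=9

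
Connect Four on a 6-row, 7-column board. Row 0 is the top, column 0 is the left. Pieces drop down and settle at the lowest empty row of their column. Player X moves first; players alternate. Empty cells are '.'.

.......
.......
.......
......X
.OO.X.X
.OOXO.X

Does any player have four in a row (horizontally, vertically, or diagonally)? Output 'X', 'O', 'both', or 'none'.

none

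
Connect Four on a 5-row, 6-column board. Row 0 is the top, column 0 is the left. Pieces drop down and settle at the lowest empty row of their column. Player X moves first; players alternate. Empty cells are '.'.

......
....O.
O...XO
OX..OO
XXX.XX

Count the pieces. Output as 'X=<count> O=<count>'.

X=7 O=6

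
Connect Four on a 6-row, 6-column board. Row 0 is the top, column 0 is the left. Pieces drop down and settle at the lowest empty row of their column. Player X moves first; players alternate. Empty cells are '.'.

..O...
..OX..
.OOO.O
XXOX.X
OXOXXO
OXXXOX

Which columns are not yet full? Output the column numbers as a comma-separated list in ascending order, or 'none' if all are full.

col 0: top cell = '.' → open
col 1: top cell = '.' → open
col 2: top cell = 'O' → FULL
col 3: top cell = '.' → open
col 4: top cell = '.' → open
col 5: top cell = '.' → open

Answer: 0,1,3,4,5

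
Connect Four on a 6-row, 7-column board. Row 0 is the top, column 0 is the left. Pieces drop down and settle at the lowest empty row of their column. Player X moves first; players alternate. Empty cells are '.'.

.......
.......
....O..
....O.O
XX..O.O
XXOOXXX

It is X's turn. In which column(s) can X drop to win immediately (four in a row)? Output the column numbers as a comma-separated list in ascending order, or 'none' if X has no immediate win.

col 0: drop X → no win
col 1: drop X → no win
col 2: drop X → no win
col 3: drop X → no win
col 4: drop X → no win
col 5: drop X → no win
col 6: drop X → no win

Answer: none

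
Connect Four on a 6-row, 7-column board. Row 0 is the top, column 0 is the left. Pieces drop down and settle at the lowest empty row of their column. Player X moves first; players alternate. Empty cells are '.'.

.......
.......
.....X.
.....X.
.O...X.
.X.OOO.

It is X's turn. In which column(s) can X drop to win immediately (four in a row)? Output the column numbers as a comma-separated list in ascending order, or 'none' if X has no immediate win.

col 0: drop X → no win
col 1: drop X → no win
col 2: drop X → no win
col 3: drop X → no win
col 4: drop X → no win
col 5: drop X → WIN!
col 6: drop X → no win

Answer: 5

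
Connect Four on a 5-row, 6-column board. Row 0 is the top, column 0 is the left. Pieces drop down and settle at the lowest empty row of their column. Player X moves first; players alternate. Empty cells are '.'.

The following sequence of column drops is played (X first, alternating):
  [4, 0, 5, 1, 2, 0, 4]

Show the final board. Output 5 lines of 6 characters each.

Move 1: X drops in col 4, lands at row 4
Move 2: O drops in col 0, lands at row 4
Move 3: X drops in col 5, lands at row 4
Move 4: O drops in col 1, lands at row 4
Move 5: X drops in col 2, lands at row 4
Move 6: O drops in col 0, lands at row 3
Move 7: X drops in col 4, lands at row 3

Answer: ......
......
......
O...X.
OOX.XX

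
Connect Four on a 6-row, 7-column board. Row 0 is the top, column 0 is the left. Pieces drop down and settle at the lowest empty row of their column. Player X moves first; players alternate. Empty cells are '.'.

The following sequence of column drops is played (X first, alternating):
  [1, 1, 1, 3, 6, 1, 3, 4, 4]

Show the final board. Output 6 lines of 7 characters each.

Move 1: X drops in col 1, lands at row 5
Move 2: O drops in col 1, lands at row 4
Move 3: X drops in col 1, lands at row 3
Move 4: O drops in col 3, lands at row 5
Move 5: X drops in col 6, lands at row 5
Move 6: O drops in col 1, lands at row 2
Move 7: X drops in col 3, lands at row 4
Move 8: O drops in col 4, lands at row 5
Move 9: X drops in col 4, lands at row 4

Answer: .......
.......
.O.....
.X.....
.O.XX..
.X.OO.X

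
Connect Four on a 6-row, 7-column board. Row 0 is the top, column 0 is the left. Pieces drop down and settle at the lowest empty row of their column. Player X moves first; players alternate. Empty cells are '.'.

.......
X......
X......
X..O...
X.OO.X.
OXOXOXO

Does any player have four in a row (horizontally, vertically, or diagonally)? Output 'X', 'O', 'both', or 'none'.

X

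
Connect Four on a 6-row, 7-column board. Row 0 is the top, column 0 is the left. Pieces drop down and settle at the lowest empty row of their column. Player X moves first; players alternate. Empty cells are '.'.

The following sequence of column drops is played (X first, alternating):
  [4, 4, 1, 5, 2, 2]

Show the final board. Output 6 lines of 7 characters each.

Move 1: X drops in col 4, lands at row 5
Move 2: O drops in col 4, lands at row 4
Move 3: X drops in col 1, lands at row 5
Move 4: O drops in col 5, lands at row 5
Move 5: X drops in col 2, lands at row 5
Move 6: O drops in col 2, lands at row 4

Answer: .......
.......
.......
.......
..O.O..
.XX.XO.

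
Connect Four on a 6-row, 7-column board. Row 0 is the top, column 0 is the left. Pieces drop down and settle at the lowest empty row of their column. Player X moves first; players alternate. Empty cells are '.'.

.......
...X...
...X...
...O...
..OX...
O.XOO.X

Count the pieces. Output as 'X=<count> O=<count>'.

X=5 O=5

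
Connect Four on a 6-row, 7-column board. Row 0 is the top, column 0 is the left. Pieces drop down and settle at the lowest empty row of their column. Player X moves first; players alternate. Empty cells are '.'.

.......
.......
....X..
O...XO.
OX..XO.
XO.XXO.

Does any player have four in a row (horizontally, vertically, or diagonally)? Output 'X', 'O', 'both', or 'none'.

X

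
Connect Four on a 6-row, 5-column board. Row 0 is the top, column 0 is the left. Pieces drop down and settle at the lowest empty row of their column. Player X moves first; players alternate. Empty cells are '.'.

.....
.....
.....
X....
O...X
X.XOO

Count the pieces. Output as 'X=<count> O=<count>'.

X=4 O=3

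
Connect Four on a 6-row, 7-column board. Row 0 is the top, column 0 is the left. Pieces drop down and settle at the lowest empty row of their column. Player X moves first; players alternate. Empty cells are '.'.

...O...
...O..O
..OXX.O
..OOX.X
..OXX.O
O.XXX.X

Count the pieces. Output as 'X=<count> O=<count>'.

X=10 O=10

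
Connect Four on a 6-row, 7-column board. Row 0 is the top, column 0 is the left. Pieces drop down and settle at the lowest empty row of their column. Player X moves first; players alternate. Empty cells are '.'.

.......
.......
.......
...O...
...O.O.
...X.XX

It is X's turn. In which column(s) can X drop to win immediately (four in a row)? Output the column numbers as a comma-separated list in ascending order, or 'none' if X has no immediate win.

col 0: drop X → no win
col 1: drop X → no win
col 2: drop X → no win
col 3: drop X → no win
col 4: drop X → WIN!
col 5: drop X → no win
col 6: drop X → no win

Answer: 4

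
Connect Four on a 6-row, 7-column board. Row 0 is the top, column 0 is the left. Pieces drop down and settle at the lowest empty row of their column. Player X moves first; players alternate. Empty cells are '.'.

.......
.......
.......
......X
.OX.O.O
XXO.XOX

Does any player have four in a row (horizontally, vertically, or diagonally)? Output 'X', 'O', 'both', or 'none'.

none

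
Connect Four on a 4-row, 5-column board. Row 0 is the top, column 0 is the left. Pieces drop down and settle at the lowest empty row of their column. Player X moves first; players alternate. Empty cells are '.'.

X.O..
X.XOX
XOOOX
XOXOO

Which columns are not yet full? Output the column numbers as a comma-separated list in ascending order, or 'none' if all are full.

Answer: 1,3,4

Derivation:
col 0: top cell = 'X' → FULL
col 1: top cell = '.' → open
col 2: top cell = 'O' → FULL
col 3: top cell = '.' → open
col 4: top cell = '.' → open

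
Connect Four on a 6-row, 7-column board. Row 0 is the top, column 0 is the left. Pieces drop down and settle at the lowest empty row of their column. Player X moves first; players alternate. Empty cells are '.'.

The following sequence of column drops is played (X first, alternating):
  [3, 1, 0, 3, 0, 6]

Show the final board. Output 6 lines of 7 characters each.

Move 1: X drops in col 3, lands at row 5
Move 2: O drops in col 1, lands at row 5
Move 3: X drops in col 0, lands at row 5
Move 4: O drops in col 3, lands at row 4
Move 5: X drops in col 0, lands at row 4
Move 6: O drops in col 6, lands at row 5

Answer: .......
.......
.......
.......
X..O...
XO.X..O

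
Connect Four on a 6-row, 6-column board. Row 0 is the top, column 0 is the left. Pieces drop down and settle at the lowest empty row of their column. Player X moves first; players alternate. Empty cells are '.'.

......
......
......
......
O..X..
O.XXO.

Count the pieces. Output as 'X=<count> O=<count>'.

X=3 O=3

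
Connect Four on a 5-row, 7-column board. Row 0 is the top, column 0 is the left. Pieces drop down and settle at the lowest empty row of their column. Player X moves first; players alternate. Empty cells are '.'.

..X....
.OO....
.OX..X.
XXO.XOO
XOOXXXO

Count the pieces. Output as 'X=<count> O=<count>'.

X=10 O=9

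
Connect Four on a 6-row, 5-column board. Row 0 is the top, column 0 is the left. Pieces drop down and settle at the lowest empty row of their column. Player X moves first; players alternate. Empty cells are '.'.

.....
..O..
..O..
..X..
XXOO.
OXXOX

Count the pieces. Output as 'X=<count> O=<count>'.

X=6 O=6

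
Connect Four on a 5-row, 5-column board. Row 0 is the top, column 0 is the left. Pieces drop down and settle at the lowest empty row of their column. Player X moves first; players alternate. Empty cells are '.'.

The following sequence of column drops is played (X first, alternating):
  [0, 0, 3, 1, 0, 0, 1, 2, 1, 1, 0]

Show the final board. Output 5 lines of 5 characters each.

Move 1: X drops in col 0, lands at row 4
Move 2: O drops in col 0, lands at row 3
Move 3: X drops in col 3, lands at row 4
Move 4: O drops in col 1, lands at row 4
Move 5: X drops in col 0, lands at row 2
Move 6: O drops in col 0, lands at row 1
Move 7: X drops in col 1, lands at row 3
Move 8: O drops in col 2, lands at row 4
Move 9: X drops in col 1, lands at row 2
Move 10: O drops in col 1, lands at row 1
Move 11: X drops in col 0, lands at row 0

Answer: X....
OO...
XX...
OX...
XOOX.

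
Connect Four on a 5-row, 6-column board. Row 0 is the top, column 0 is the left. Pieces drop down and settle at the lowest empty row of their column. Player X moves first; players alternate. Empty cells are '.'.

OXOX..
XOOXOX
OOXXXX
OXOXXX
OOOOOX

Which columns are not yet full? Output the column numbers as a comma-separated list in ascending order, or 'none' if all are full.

Answer: 4,5

Derivation:
col 0: top cell = 'O' → FULL
col 1: top cell = 'X' → FULL
col 2: top cell = 'O' → FULL
col 3: top cell = 'X' → FULL
col 4: top cell = '.' → open
col 5: top cell = '.' → open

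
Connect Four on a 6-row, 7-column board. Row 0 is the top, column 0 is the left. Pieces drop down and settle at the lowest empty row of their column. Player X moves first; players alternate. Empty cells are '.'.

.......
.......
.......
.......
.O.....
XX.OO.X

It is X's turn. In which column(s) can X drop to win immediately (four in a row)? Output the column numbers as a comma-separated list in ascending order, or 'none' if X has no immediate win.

Answer: none

Derivation:
col 0: drop X → no win
col 1: drop X → no win
col 2: drop X → no win
col 3: drop X → no win
col 4: drop X → no win
col 5: drop X → no win
col 6: drop X → no win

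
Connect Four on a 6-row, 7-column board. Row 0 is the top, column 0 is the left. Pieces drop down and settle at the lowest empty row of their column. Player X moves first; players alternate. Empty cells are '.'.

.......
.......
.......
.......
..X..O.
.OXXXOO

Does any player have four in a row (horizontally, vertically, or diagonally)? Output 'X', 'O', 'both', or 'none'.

none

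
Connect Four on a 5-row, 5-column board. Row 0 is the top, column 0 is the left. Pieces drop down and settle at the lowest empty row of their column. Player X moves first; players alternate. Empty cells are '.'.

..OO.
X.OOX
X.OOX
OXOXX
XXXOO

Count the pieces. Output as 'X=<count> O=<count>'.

X=10 O=10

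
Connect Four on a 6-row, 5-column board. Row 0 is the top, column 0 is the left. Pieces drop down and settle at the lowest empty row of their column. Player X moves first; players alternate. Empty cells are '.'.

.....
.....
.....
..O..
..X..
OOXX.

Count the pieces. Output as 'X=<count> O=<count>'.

X=3 O=3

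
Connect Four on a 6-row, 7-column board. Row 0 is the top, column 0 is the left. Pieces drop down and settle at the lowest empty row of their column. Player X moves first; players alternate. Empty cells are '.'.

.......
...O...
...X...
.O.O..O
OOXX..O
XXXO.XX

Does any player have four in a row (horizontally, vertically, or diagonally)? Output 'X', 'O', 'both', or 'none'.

none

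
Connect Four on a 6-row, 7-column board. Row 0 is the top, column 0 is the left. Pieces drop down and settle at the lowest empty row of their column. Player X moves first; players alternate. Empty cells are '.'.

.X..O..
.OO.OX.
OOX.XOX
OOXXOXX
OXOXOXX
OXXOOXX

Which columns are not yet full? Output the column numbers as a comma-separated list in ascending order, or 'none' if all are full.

Answer: 0,2,3,5,6

Derivation:
col 0: top cell = '.' → open
col 1: top cell = 'X' → FULL
col 2: top cell = '.' → open
col 3: top cell = '.' → open
col 4: top cell = 'O' → FULL
col 5: top cell = '.' → open
col 6: top cell = '.' → open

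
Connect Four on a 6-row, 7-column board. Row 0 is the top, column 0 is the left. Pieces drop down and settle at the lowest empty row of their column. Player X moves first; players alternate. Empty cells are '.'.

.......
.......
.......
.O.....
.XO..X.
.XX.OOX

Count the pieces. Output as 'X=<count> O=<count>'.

X=5 O=4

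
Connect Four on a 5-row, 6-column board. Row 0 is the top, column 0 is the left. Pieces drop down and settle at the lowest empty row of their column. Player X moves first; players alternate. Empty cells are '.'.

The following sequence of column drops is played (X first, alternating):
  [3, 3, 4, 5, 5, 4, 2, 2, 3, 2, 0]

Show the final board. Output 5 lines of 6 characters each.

Move 1: X drops in col 3, lands at row 4
Move 2: O drops in col 3, lands at row 3
Move 3: X drops in col 4, lands at row 4
Move 4: O drops in col 5, lands at row 4
Move 5: X drops in col 5, lands at row 3
Move 6: O drops in col 4, lands at row 3
Move 7: X drops in col 2, lands at row 4
Move 8: O drops in col 2, lands at row 3
Move 9: X drops in col 3, lands at row 2
Move 10: O drops in col 2, lands at row 2
Move 11: X drops in col 0, lands at row 4

Answer: ......
......
..OX..
..OOOX
X.XXXO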